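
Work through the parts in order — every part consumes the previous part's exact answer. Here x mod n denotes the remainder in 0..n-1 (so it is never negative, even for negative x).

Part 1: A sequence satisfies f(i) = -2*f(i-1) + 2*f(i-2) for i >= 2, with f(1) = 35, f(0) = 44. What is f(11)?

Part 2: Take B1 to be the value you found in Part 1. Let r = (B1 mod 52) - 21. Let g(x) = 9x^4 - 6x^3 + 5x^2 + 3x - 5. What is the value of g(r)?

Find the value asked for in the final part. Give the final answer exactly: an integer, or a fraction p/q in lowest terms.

Part 1: f(2) = -2*(35) + 2*(44) = 18; iterating: f(2)=18, f(3)=34, f(4)=-32, f(5)=132, f(6)=-328, f(7)=920, f(8)=-2496, f(9)=6832, f(10)=-18656, f(11)=50976; answer 50976
Part 2: B1 = 50976; r = -5; 9*(-5)^4 - 6*(-5)^3 + 5*(-5)^2 + 3*(-5)^1 - 5 = (5625) + (750) + (125) + (-15) + (-5) = 6480; answer 6480

6480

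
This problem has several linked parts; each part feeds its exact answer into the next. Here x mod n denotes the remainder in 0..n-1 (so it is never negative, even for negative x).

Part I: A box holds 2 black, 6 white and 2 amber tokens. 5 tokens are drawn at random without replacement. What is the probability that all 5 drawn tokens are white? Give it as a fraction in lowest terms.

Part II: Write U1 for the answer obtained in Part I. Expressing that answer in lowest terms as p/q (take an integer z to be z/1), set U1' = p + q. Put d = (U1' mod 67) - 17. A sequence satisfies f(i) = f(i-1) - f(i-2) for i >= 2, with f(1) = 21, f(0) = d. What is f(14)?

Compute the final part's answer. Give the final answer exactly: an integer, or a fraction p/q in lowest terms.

Part I: total draws C(10,5) = 252; favorable C(6,5) = 6; P = 1/42; answer 1/42
Part II: U1 = 1/42; threaded value p + q = 43; d = 26; f(2) = 1*(21) - 1*(26) = -5; iterating: f(2)=-5, f(3)=-26, f(4)=-21, f(5)=5, f(6)=26, f(7)=21, f(8)=-5, f(9)=-26, f(10)=-21, f(11)=5, f(12)=26, f(13)=21, f(14)=-5; answer -5

-5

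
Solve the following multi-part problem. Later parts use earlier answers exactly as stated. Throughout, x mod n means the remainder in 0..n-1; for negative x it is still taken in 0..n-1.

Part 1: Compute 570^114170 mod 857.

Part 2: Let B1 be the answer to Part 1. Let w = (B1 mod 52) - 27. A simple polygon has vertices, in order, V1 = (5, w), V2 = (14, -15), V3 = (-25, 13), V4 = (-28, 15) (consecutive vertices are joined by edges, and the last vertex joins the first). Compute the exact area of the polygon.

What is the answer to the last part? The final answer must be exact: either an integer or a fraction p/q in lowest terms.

Part 1: squarings mod 857: 570^1=570, 570^2=97, 570^4=839, 570^8=324, 570^16=422, 570^32=685, 570^64=446, 570^128=92, 570^256=751, 570^512=95, 570^1024=455, 570^2048=488, 570^4096=755, 570^8192=120, 570^16384=688, 570^32768=280, 570^65536=413; 570^114170 = 570^2 * 570^8 * 570^16 * 570^32 * 570^64 * 570^128 * 570^256 * 570^1024 * 570^2048 * 570^4096 * 570^8192 * 570^32768 * 570^65536 = 35 (mod 857); answer 35
Part 2: B1 = 35; w = 8; cross terms: (5*-15 - 14*8)=-187, (14*13 - -25*-15)=-193, (-25*15 - -28*13)=-11, (-28*8 - 5*15)=-299; twice the area = |-690| = 690; area = 345; answer 345

345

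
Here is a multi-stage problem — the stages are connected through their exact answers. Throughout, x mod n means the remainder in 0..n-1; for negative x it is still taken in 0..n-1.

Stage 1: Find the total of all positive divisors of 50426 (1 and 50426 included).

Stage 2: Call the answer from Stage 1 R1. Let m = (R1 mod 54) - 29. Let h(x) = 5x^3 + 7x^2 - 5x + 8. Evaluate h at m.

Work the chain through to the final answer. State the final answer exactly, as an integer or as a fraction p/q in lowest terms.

Stage 1: 50426 = 2 * 19 * 1327; sigma = (1 + 2) * (1 + 19) * (1 + 1327) = 3 * 20 * 1328 = 79680; answer 79680
Stage 2: R1 = 79680; m = 1; 5*(1)^3 + 7*(1)^2 - 5*(1)^1 + 8 = (5) + (7) + (-5) + (8) = 15; answer 15

15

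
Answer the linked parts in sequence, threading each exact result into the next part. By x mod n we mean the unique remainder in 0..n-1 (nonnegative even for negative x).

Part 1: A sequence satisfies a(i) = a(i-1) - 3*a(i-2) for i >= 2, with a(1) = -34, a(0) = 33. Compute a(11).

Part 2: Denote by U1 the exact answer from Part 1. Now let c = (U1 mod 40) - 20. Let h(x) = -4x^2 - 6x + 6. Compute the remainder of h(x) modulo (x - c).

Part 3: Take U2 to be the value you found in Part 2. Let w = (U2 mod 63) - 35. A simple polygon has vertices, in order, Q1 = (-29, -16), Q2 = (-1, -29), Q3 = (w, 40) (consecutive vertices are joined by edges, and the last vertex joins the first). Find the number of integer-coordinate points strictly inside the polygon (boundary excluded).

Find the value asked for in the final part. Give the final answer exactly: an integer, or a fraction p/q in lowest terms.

933

Part 1: a(2) = 1*(-34) - 3*(33) = -133; iterating: a(2)=-133, a(3)=-31, a(4)=368, a(5)=461, a(6)=-643, a(7)=-2026, a(8)=-97, a(9)=5981, a(10)=6272, a(11)=-11671; answer -11671
Part 2: U1 = -11671; c = -11; remainder = value at the root: -4*(-11)^2 - 6*(-11)^1 + 6 = (-484) + (66) + (6) = -412; answer -412
Part 3: U2 = -412; w = -6; cross terms: (-29*-29 - -1*-16)=825, (-1*40 - -6*-29)=-214, (-6*-16 - -29*40)=1256; twice the area = |1867| = 1867; area = 1867/2; boundary points = 1 + 1 + 1 = 3; strictly interior points = area - boundary/2 + 1 = 933; answer 933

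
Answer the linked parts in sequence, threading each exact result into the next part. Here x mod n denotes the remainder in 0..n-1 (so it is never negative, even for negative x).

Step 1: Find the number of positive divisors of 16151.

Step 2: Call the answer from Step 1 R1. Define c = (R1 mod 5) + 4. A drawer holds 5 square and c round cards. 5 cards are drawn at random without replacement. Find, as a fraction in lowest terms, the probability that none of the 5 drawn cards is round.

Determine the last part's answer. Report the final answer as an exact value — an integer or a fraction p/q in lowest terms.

1/1287

Step 1: 16151 = 31 * 521; number of divisors = (1+1) * (1+1) = 4; answer 4
Step 2: R1 = 4; c = 8; total draws C(13,5) = 1287; favorable C(5,5) = 1; P = 1/1287; answer 1/1287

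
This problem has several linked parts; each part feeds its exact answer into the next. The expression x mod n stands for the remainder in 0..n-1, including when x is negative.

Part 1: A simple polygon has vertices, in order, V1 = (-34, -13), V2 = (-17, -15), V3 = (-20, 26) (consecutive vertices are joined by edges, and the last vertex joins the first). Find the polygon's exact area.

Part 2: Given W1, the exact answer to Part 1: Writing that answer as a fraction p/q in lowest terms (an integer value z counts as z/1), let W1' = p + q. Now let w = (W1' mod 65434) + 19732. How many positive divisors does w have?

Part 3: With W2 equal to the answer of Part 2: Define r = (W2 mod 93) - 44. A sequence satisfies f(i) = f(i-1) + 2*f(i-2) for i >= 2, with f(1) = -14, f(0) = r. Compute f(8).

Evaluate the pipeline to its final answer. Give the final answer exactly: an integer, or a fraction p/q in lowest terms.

-3942

Part 1: cross terms: (-34*-15 - -17*-13)=289, (-17*26 - -20*-15)=-742, (-20*-13 - -34*26)=1144; twice the area = |691| = 691; area = 691/2; answer 691/2
Part 2: W1 = 691/2; threaded value p + q = 693; w = 20425; 20425 = 5^2 * 19 * 43; number of divisors = (2+1) * (1+1) * (1+1) = 12; answer 12
Part 3: W2 = 12; r = -32; f(2) = 1*(-14) + 2*(-32) = -78; iterating: f(2)=-78, f(3)=-106, f(4)=-262, f(5)=-474, f(6)=-998, f(7)=-1946, f(8)=-3942; answer -3942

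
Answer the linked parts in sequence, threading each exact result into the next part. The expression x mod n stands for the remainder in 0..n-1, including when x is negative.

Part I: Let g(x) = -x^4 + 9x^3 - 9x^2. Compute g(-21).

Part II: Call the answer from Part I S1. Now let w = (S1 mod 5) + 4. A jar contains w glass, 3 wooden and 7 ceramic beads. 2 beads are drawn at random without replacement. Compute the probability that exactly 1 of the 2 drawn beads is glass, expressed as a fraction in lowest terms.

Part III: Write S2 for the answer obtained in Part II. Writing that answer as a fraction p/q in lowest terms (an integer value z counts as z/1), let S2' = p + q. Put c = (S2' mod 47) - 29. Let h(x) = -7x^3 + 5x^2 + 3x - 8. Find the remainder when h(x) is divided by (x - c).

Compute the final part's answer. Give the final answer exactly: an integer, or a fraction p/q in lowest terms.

Part I: -1*(-21)^4 + 9*(-21)^3 - 9*(-21)^2 = (-194481) + (-83349) + (-3969) = -281799; answer -281799
Part II: S1 = -281799; w = 5; total draws C(15,2) = 105; favorable C(5,1)*C(10,1) = 50; P = 10/21; answer 10/21
Part III: S2 = 10/21; threaded value p + q = 31; c = 2; remainder = value at the root: -7*(2)^3 + 5*(2)^2 + 3*(2)^1 - 8 = (-56) + (20) + (6) + (-8) = -38; answer -38

-38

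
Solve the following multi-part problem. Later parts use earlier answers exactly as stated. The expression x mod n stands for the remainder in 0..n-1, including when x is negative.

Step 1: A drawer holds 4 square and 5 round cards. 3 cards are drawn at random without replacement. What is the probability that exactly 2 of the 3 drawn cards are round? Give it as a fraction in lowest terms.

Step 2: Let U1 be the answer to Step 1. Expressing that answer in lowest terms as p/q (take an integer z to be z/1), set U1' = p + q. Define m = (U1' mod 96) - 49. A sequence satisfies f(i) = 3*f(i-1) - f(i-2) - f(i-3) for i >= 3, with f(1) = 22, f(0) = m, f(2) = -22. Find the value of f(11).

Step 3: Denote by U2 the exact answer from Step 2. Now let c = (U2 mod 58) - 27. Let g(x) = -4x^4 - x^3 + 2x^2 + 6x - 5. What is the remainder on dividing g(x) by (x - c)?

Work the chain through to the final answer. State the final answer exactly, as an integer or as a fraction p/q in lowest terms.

-12

Step 1: total draws C(9,3) = 84; favorable C(5,2)*C(4,1) = 40; P = 10/21; answer 10/21
Step 2: U1 = 10/21; threaded value p + q = 31; m = -18; f(3) = 3*(-22) - 1*(22) - 1*(-18) = -70; iterating: f(3)=-70, f(4)=-210, f(5)=-538, f(6)=-1334, f(7)=-3254, f(8)=-7890, f(9)=-19082, f(10)=-46102, f(11)=-111334; answer -111334
Step 3: U2 = -111334; c = -1; remainder = value at the root: -4*(-1)^4 - 1*(-1)^3 + 2*(-1)^2 + 6*(-1)^1 - 5 = (-4) + (1) + (2) + (-6) + (-5) = -12; answer -12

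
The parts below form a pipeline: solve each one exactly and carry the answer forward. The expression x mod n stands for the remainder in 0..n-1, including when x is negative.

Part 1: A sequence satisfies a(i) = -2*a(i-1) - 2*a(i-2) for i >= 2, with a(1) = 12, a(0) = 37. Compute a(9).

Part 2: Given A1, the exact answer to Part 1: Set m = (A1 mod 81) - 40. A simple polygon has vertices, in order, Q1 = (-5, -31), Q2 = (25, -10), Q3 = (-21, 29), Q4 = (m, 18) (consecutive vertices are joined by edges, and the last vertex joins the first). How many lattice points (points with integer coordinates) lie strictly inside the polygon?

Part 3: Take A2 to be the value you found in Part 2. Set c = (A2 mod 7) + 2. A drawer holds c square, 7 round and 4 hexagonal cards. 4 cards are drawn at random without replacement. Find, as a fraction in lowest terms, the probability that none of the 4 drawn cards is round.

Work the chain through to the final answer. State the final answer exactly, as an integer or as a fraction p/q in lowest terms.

Part 1: a(2) = -2*(12) - 2*(37) = -98; iterating: a(2)=-98, a(3)=172, a(4)=-148, a(5)=-48, a(6)=392, a(7)=-688, a(8)=592, a(9)=192; answer 192
Part 2: A1 = 192; m = -10; cross terms: (-5*-10 - 25*-31)=825, (25*29 - -21*-10)=515, (-21*18 - -10*29)=-88, (-10*-31 - -5*18)=400; twice the area = |1652| = 1652; area = 826; boundary points = 3 + 1 + 11 + 1 = 16; strictly interior points = area - boundary/2 + 1 = 819; answer 819
Part 3: A2 = 819; c = 2; total draws C(13,4) = 715; favorable C(6,4) = 15; P = 3/143; answer 3/143

3/143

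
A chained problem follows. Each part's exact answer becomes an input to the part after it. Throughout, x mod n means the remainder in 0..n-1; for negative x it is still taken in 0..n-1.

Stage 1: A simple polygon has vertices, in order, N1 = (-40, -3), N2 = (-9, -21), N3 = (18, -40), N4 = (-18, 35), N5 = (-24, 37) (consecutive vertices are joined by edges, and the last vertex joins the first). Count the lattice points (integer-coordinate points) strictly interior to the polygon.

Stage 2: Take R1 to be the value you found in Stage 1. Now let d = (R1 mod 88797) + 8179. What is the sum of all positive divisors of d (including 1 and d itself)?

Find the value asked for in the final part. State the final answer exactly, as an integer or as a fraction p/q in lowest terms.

Stage 1: cross terms: (-40*-21 - -9*-3)=813, (-9*-40 - 18*-21)=738, (18*35 - -18*-40)=-90, (-18*37 - -24*35)=174, (-24*-3 - -40*37)=1552; twice the area = |3187| = 3187; area = 3187/2; boundary points = 1 + 1 + 3 + 2 + 8 = 15; strictly interior points = area - boundary/2 + 1 = 1587; answer 1587
Stage 2: R1 = 1587; d = 9766; 9766 = 2 * 19 * 257; sigma = (1 + 2) * (1 + 19) * (1 + 257) = 3 * 20 * 258 = 15480; answer 15480

15480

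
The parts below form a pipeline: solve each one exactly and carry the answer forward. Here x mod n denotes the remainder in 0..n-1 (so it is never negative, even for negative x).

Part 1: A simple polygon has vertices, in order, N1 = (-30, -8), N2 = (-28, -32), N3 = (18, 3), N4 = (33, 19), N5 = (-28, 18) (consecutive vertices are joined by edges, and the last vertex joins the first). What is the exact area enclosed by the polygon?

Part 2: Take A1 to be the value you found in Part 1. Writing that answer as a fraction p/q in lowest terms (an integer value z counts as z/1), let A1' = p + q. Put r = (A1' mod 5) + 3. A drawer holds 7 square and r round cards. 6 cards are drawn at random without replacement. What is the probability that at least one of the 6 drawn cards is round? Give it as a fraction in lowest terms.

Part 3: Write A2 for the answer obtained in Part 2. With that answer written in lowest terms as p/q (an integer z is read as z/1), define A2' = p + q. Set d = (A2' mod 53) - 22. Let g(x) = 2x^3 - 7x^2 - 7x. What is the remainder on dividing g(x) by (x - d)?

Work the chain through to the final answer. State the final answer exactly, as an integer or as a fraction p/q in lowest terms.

Part 1: cross terms: (-30*-32 - -28*-8)=736, (-28*3 - 18*-32)=492, (18*19 - 33*3)=243, (33*18 - -28*19)=1126, (-28*-8 - -30*18)=764; twice the area = |3361| = 3361; area = 3361/2; answer 3361/2
Part 2: A1 = 3361/2; threaded value p + q = 3363; r = 6; total draws C(13,6) = 1716; complement C(7,6) = 7; favorable 1716 - 7 = 1709; P = 1709/1716; answer 1709/1716
Part 3: A2 = 1709/1716; threaded value p + q = 3425; d = 11; remainder = value at the root: 2*(11)^3 - 7*(11)^2 - 7*(11)^1 = (2662) + (-847) + (-77) = 1738; answer 1738

1738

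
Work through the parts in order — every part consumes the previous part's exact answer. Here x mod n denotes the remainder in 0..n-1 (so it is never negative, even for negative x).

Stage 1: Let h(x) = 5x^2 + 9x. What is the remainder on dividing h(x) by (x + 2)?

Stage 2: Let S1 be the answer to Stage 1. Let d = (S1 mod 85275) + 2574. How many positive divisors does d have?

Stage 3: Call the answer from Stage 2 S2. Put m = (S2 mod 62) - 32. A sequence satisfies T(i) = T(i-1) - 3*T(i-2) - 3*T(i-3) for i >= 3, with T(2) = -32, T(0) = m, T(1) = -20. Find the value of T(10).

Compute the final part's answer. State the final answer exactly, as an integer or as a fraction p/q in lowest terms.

12640

Stage 1: remainder = value at the root: 5*(-2)^2 + 9*(-2)^1 = (20) + (-18) = 2; answer 2
Stage 2: S1 = 2; d = 2576; 2576 = 2^4 * 7 * 23; number of divisors = (4+1) * (1+1) * (1+1) = 20; answer 20
Stage 3: S2 = 20; m = -12; T(3) = 1*(-32) - 3*(-20) - 3*(-12) = 64; iterating: T(3)=64, T(4)=220, T(5)=124, T(6)=-728, T(7)=-1760, T(8)=52, T(9)=7516, T(10)=12640; answer 12640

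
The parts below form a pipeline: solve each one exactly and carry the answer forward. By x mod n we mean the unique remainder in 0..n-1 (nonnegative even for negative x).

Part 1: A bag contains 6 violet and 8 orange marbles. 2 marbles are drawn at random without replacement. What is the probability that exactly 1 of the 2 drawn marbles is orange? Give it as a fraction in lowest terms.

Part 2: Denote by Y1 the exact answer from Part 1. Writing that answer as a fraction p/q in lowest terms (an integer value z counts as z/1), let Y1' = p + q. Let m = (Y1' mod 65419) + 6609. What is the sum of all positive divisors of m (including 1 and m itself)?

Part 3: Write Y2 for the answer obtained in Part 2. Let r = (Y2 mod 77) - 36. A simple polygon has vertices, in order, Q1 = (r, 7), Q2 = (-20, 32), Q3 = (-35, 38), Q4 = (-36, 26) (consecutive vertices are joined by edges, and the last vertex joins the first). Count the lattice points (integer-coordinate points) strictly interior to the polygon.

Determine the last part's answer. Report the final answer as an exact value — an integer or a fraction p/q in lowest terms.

Part 1: total draws C(14,2) = 91; favorable C(8,1)*C(6,1) = 48; P = 48/91; answer 48/91
Part 2: Y1 = 48/91; threaded value p + q = 139; m = 6748; 6748 = 2^2 * 7 * 241; sigma = (1 + 2 + 4) * (1 + 7) * (1 + 241) = 7 * 8 * 242 = 13552; answer 13552
Part 3: Y2 = 13552; r = -36; cross terms: (-36*32 - -20*7)=-1012, (-20*38 - -35*32)=360, (-35*26 - -36*38)=458, (-36*7 - -36*26)=684; twice the area = |490| = 490; area = 245; boundary points = 1 + 3 + 1 + 19 = 24; strictly interior points = area - boundary/2 + 1 = 234; answer 234

234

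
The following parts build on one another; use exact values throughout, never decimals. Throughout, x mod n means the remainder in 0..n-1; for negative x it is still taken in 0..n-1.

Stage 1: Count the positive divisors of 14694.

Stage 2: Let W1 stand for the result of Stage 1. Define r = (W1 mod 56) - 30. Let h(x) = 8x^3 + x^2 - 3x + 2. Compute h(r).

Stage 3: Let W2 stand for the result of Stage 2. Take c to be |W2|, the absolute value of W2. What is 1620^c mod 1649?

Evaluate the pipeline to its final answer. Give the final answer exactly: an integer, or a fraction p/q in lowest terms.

Stage 1: 14694 = 2 * 3 * 31 * 79; number of divisors = (1+1) * (1+1) * (1+1) * (1+1) = 16; answer 16
Stage 2: W1 = 16; r = -14; 8*(-14)^3 + 1*(-14)^2 - 3*(-14)^1 + 2 = (-21952) + (196) + (42) + (2) = -21712; answer -21712
Stage 3: W2 = -21712; c = 21712; squarings mod 1649: 1620^1=1620, 1620^2=841, 1620^4=1509, 1620^8=1461, 1620^16=715, 1620^32=35, 1620^64=1225, 1620^128=35, 1620^256=1225, 1620^512=35, 1620^1024=1225, 1620^2048=35, 1620^4096=1225, 1620^8192=35, 1620^16384=1225; 1620^21712 = 1620^16 * 1620^64 * 1620^128 * 1620^1024 * 1620^4096 * 1620^16384 = 715 (mod 1649); answer 715

715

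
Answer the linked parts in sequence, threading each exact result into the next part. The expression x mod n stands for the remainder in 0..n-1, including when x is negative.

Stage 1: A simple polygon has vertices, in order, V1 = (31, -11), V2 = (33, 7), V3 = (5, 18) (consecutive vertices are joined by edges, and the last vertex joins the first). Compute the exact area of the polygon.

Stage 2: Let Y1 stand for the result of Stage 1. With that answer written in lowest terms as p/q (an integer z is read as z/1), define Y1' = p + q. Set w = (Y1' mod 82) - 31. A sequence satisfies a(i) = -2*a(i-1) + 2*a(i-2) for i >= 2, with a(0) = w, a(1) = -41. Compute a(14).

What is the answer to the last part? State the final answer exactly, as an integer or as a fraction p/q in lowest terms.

Stage 1: cross terms: (31*7 - 33*-11)=580, (33*18 - 5*7)=559, (5*-11 - 31*18)=-613; twice the area = |526| = 526; area = 263; answer 263
Stage 2: Y1 = 263; threaded value p + q = 264; w = -13; a(2) = -2*(-41) + 2*(-13) = 56; iterating: a(2)=56, a(3)=-194, a(4)=500, a(5)=-1388, a(6)=3776, a(7)=-10328, a(8)=28208, a(9)=-77072, a(10)=210560, a(11)=-575264, a(12)=1571648, a(13)=-4293824, a(14)=11730944; answer 11730944

11730944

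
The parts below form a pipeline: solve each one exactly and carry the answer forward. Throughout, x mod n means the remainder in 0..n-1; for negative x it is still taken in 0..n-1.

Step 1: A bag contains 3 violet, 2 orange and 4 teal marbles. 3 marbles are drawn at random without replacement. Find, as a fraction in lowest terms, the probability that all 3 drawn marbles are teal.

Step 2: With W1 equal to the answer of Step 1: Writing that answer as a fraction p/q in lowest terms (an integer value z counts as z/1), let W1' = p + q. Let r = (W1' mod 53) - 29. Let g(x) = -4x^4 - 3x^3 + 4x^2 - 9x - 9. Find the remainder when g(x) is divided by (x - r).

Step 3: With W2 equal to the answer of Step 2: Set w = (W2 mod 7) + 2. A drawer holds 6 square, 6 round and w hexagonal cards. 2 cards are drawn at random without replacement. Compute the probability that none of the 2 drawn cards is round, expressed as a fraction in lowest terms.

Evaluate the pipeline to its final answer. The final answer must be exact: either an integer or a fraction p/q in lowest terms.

Step 1: total draws C(9,3) = 84; favorable C(4,3) = 4; P = 1/21; answer 1/21
Step 2: W1 = 1/21; threaded value p + q = 22; r = -7; remainder = value at the root: -4*(-7)^4 - 3*(-7)^3 + 4*(-7)^2 - 9*(-7)^1 - 9 = (-9604) + (1029) + (196) + (63) + (-9) = -8325; answer -8325
Step 3: W2 = -8325; w = 7; total draws C(19,2) = 171; favorable C(13,2) = 78; P = 26/57; answer 26/57

26/57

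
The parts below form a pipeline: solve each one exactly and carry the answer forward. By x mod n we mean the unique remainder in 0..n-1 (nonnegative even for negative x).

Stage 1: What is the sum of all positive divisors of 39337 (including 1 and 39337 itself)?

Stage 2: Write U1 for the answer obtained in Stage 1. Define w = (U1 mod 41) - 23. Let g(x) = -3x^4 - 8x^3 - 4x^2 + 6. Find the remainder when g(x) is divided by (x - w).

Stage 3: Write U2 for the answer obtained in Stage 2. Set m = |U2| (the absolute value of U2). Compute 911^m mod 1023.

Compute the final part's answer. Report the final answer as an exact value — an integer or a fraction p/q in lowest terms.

49

Stage 1: 39337 = 139 * 283; sigma = (1 + 139) * (1 + 283) = 140 * 284 = 39760; answer 39760
Stage 2: U1 = 39760; w = 8; remainder = value at the root: -3*(8)^4 - 8*(8)^3 - 4*(8)^2 + 6 = (-12288) + (-4096) + (-256) + (6) = -16634; answer -16634
Stage 3: U2 = -16634; m = 16634; squarings mod 1023: 911^1=911, 911^2=268, 911^4=214, 911^8=784, 911^16=856, 911^32=268, 911^64=214, 911^128=784, 911^256=856, 911^512=268, 911^1024=214, 911^2048=784, 911^4096=856, 911^8192=268, 911^16384=214; 911^16634 = 911^2 * 911^8 * 911^16 * 911^32 * 911^64 * 911^128 * 911^16384 = 49 (mod 1023); answer 49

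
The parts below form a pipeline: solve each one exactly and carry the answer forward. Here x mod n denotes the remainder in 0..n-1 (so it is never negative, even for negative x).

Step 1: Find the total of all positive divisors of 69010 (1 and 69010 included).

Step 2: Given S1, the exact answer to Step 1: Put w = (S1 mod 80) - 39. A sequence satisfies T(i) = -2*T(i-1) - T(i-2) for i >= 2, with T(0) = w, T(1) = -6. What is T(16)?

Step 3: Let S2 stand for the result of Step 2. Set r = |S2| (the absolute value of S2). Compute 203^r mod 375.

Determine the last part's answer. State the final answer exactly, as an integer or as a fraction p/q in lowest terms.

353

Step 1: 69010 = 2 * 5 * 67 * 103; sigma = (1 + 2) * (1 + 5) * (1 + 67) * (1 + 103) = 3 * 6 * 68 * 104 = 127296; answer 127296
Step 2: S1 = 127296; w = -23; T(2) = -2*(-6) - 1*(-23) = 35; iterating: T(2)=35, T(3)=-64, T(4)=93, T(5)=-122, T(6)=151, T(7)=-180, T(8)=209, T(9)=-238, T(10)=267, T(11)=-296, T(12)=325, T(13)=-354, T(14)=383, T(15)=-412, T(16)=441; answer 441
Step 3: S2 = 441; r = 441; squarings mod 375: 203^1=203, 203^2=334, 203^4=181, 203^8=136, 203^16=121, 203^32=16, 203^64=256, 203^128=286, 203^256=46; 203^441 = 203^1 * 203^8 * 203^16 * 203^32 * 203^128 * 203^256 = 353 (mod 375); answer 353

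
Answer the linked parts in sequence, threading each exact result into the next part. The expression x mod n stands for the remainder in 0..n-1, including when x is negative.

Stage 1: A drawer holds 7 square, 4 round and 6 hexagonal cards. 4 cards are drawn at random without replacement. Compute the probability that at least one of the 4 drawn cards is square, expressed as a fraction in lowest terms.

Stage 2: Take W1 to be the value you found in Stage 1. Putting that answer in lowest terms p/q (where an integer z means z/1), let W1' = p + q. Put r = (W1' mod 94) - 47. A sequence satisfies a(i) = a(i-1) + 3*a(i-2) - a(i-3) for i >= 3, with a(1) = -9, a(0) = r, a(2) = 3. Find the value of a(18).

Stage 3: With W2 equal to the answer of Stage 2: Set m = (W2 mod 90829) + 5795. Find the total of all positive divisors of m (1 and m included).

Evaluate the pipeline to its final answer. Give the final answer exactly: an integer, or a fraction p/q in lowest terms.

162960

Stage 1: total draws C(17,4) = 2380; complement C(10,4) = 210; favorable 2380 - 210 = 2170; P = 31/34; answer 31/34
Stage 2: W1 = 31/34; threaded value p + q = 65; r = 18; a(3) = 1*(3) + 3*(-9) - 1*(18) = -42; iterating: a(3)=-42, a(4)=-24, a(5)=-153, a(6)=-183, a(7)=-618, a(8)=-1014, a(9)=-2685, a(10)=-5109, a(11)=-12150, a(12)=-24792, a(13)=-56133, a(14)=-118359, a(15)=-261966, a(16)=-560910, a(17)=-1228449, a(18)=-2649213; answer -2649213
Stage 3: W2 = -2649213; m = 81452; 81452 = 2^2 * 7 * 2909; sigma = (1 + 2 + 4) * (1 + 7) * (1 + 2909) = 7 * 8 * 2910 = 162960; answer 162960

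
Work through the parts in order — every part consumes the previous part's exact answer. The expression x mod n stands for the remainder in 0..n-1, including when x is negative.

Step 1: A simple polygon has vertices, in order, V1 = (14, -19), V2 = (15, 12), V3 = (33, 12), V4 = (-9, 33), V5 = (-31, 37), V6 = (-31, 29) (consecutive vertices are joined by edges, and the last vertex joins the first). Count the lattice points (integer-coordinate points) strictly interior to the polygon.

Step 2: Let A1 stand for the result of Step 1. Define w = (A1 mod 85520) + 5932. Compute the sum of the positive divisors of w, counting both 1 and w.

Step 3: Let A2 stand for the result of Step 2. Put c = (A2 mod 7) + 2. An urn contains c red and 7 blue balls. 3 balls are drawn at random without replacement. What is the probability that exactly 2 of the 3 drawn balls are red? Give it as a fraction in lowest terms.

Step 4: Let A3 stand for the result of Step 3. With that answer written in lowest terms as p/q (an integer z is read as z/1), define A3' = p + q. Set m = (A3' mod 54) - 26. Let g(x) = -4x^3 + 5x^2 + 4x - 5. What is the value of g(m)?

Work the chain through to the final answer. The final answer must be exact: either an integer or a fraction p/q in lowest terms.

-7896

Step 1: cross terms: (14*12 - 15*-19)=453, (15*12 - 33*12)=-216, (33*33 - -9*12)=1197, (-9*37 - -31*33)=690, (-31*29 - -31*37)=248, (-31*-19 - 14*29)=183; twice the area = |2555| = 2555; area = 2555/2; boundary points = 1 + 18 + 21 + 2 + 8 + 3 = 53; strictly interior points = area - boundary/2 + 1 = 1252; answer 1252
Step 2: A1 = 1252; w = 7184; 7184 = 2^4 * 449; sigma = (1 + 2 + 4 + 8 + 16) * (1 + 449) = 31 * 450 = 13950; answer 13950
Step 3: A2 = 13950; c = 8; total draws C(15,3) = 455; favorable C(8,2)*C(7,1) = 196; P = 28/65; answer 28/65
Step 4: A3 = 28/65; threaded value p + q = 93; m = 13; -4*(13)^3 + 5*(13)^2 + 4*(13)^1 - 5 = (-8788) + (845) + (52) + (-5) = -7896; answer -7896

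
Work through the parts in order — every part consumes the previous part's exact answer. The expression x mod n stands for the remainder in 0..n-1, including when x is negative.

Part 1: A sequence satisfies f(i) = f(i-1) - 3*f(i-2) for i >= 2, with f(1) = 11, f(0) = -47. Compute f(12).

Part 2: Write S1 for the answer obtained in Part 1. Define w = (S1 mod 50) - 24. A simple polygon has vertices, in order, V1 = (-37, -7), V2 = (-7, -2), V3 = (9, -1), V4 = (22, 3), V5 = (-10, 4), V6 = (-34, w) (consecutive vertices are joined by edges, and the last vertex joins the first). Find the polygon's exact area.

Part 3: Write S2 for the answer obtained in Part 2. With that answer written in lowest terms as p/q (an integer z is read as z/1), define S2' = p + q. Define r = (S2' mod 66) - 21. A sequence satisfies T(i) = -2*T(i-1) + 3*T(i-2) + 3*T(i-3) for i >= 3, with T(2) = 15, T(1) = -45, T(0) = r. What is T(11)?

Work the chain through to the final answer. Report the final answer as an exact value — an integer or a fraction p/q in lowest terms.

-313218

Part 1: f(2) = 1*(11) - 3*(-47) = 152; iterating: f(2)=152, f(3)=119, f(4)=-337, f(5)=-694, f(6)=317, f(7)=2399, f(8)=1448, f(9)=-5749, f(10)=-10093, f(11)=7154, f(12)=37433; answer 37433
Part 2: S1 = 37433; w = 9; cross terms: (-37*-2 - -7*-7)=25, (-7*-1 - 9*-2)=25, (9*3 - 22*-1)=49, (22*4 - -10*3)=118, (-10*9 - -34*4)=46, (-34*-7 - -37*9)=571; twice the area = |834| = 834; area = 417; answer 417
Part 3: S2 = 417; threaded value p + q = 418; r = 1; T(3) = -2*(15) + 3*(-45) + 3*(1) = -162; iterating: T(3)=-162, T(4)=234, T(5)=-909, T(6)=2034, T(7)=-6093, T(8)=15561, T(9)=-43299, T(10)=115002, T(11)=-313218; answer -313218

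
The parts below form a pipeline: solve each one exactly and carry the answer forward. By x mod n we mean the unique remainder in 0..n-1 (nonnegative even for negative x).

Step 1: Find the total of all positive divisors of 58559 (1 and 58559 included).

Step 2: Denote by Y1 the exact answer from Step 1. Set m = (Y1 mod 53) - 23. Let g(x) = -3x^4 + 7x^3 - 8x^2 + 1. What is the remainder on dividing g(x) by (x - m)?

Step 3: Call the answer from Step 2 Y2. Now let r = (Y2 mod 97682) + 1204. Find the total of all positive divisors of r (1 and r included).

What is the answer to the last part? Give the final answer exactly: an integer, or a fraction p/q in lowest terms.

Step 1: 58559 = 31 * 1889; sigma = (1 + 31) * (1 + 1889) = 32 * 1890 = 60480; answer 60480
Step 2: Y1 = 60480; m = -16; remainder = value at the root: -3*(-16)^4 + 7*(-16)^3 - 8*(-16)^2 + 1 = (-196608) + (-28672) + (-2048) + (1) = -227327; answer -227327
Step 3: Y2 = -227327; r = 66923; 66923 is prime, so its only divisors are 1 and 66923; sigma = 1 + 66923 = 66924; answer 66924

66924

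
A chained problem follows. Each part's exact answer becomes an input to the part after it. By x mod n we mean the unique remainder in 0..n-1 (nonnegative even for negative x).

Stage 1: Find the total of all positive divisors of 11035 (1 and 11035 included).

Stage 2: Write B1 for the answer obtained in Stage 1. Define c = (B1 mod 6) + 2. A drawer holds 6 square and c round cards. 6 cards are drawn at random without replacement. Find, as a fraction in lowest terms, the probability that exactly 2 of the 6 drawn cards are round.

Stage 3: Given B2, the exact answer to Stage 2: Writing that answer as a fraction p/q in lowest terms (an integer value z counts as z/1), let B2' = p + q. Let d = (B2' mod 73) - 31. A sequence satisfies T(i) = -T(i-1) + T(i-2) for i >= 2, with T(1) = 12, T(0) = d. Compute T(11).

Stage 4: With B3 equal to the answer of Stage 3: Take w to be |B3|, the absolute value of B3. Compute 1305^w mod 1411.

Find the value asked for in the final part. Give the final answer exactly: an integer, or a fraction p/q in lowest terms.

324

Stage 1: 11035 = 5 * 2207; sigma = (1 + 5) * (1 + 2207) = 6 * 2208 = 13248; answer 13248
Stage 2: B1 = 13248; c = 2; total draws C(8,6) = 28; favorable C(2,2)*C(6,4) = 15; P = 15/28; answer 15/28
Stage 3: B2 = 15/28; threaded value p + q = 43; d = 12; T(2) = -1*(12) + 1*(12) = 0; iterating: T(2)=0, T(3)=12, T(4)=-12, T(5)=24, T(6)=-36, T(7)=60, T(8)=-96, T(9)=156, T(10)=-252, T(11)=408; answer 408
Stage 4: B3 = 408; w = 408; squarings mod 1411: 1305^1=1305, 1305^2=1359, 1305^4=1293, 1305^8=1225, 1305^16=732, 1305^32=1055, 1305^64=1157, 1305^128=1021, 1305^256=1123; 1305^408 = 1305^8 * 1305^16 * 1305^128 * 1305^256 = 324 (mod 1411); answer 324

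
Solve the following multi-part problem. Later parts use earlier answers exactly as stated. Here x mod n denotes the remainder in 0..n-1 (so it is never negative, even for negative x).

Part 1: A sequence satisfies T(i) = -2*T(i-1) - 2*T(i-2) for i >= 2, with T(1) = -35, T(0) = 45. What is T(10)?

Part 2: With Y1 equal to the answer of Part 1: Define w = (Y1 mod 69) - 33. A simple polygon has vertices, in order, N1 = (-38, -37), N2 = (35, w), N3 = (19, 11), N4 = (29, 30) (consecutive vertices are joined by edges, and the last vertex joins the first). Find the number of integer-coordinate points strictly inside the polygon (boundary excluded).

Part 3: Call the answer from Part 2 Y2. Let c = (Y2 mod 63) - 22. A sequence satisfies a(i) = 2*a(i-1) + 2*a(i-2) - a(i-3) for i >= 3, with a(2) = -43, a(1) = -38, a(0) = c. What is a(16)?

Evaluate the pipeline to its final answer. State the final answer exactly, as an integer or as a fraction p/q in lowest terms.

-48537662

Part 1: T(2) = -2*(-35) - 2*(45) = -20; iterating: T(2)=-20, T(3)=110, T(4)=-180, T(5)=140, T(6)=80, T(7)=-440, T(8)=720, T(9)=-560, T(10)=-320; answer -320
Part 2: Y1 = -320; w = -8; cross terms: (-38*-8 - 35*-37)=1599, (35*11 - 19*-8)=537, (19*30 - 29*11)=251, (29*-37 - -38*30)=67; twice the area = |2454| = 2454; area = 1227; boundary points = 1 + 1 + 1 + 67 = 70; strictly interior points = area - boundary/2 + 1 = 1193; answer 1193
Part 3: Y2 = 1193; c = 37; a(3) = 2*(-43) + 2*(-38) - 1*(37) = -199; iterating: a(3)=-199, a(4)=-446, a(5)=-1247, a(6)=-3187, a(7)=-8422, a(8)=-21971, a(9)=-57599, a(10)=-150718, a(11)=-394663, a(12)=-1033163, a(13)=-2704934, a(14)=-7081531, a(15)=-18539767, a(16)=-48537662; answer -48537662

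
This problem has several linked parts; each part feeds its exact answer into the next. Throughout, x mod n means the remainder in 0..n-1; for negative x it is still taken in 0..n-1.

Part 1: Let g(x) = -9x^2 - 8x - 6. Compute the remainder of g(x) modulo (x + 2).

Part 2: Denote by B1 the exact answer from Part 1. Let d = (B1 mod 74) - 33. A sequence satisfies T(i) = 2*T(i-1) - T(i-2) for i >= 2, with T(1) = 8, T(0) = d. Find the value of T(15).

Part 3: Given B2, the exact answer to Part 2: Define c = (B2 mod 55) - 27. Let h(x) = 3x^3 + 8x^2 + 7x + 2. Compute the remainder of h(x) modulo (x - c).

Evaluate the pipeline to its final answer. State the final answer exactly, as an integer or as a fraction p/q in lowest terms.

Part 1: remainder = value at the root: -9*(-2)^2 - 8*(-2)^1 - 6 = (-36) + (16) + (-6) = -26; answer -26
Part 2: B1 = -26; d = 15; T(2) = 2*(8) - 1*(15) = 1; iterating: T(2)=1, T(3)=-6, T(4)=-13, T(5)=-20, T(6)=-27, T(7)=-34, T(8)=-41, T(9)=-48, T(10)=-55, T(11)=-62, T(12)=-69, T(13)=-76, T(14)=-83, T(15)=-90; answer -90
Part 3: B2 = -90; c = -7; remainder = value at the root: 3*(-7)^3 + 8*(-7)^2 + 7*(-7)^1 + 2 = (-1029) + (392) + (-49) + (2) = -684; answer -684

-684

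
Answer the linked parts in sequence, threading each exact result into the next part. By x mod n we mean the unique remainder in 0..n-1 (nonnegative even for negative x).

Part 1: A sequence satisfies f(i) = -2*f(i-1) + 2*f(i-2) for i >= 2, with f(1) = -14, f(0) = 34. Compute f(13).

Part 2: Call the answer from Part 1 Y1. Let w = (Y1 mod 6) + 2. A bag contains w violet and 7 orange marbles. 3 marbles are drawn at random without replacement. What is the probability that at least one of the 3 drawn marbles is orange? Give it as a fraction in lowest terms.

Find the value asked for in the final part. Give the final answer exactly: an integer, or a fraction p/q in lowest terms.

133/143

Part 1: f(2) = -2*(-14) + 2*(34) = 96; iterating: f(2)=96, f(3)=-220, f(4)=632, f(5)=-1704, f(6)=4672, f(7)=-12752, f(8)=34848, f(9)=-95200, f(10)=260096, f(11)=-710592, f(12)=1941376, f(13)=-5303936; answer -5303936
Part 2: Y1 = -5303936; w = 6; total draws C(13,3) = 286; complement C(6,3) = 20; favorable 286 - 20 = 266; P = 133/143; answer 133/143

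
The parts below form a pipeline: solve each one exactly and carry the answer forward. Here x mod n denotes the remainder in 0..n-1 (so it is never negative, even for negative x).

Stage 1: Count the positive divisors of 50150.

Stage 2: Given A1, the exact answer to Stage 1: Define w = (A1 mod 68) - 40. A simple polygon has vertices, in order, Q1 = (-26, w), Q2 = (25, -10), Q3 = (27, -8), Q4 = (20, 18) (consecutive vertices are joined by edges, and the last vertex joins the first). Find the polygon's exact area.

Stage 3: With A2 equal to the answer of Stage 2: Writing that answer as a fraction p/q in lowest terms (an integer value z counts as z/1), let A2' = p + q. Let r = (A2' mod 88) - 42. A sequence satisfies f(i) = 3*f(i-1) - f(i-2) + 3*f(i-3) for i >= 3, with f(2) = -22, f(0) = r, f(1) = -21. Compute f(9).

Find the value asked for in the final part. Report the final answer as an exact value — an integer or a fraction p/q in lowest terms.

-9861

Stage 1: 50150 = 2 * 5^2 * 17 * 59; number of divisors = (1+1) * (2+1) * (1+1) * (1+1) = 24; answer 24
Stage 2: A1 = 24; w = -16; cross terms: (-26*-10 - 25*-16)=660, (25*-8 - 27*-10)=70, (27*18 - 20*-8)=646, (20*-16 - -26*18)=148; twice the area = |1524| = 1524; area = 762; answer 762
Stage 3: A2 = 762; threaded value p + q = 763; r = 17; f(3) = 3*(-22) - 1*(-21) + 3*(17) = 6; iterating: f(3)=6, f(4)=-23, f(5)=-141, f(6)=-382, f(7)=-1074, f(8)=-3263, f(9)=-9861; answer -9861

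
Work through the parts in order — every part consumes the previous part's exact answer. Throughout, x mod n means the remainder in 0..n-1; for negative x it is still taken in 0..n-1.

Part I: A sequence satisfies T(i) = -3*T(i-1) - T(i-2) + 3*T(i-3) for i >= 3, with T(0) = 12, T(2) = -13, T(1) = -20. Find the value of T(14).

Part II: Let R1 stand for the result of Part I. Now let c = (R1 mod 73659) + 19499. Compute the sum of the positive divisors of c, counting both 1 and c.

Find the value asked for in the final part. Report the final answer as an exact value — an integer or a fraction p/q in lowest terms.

Part I: T(3) = -3*(-13) - 1*(-20) + 3*(12) = 95; iterating: T(3)=95, T(4)=-332, T(5)=862, T(6)=-1969, T(7)=4049, T(8)=-7592, T(9)=12820, T(10)=-18721, T(11)=20567, T(12)=-4520, T(13)=-63170, T(14)=255731; answer 255731
Part II: R1 = 255731; c = 54253; 54253 = 227 * 239; sigma = (1 + 227) * (1 + 239) = 228 * 240 = 54720; answer 54720

54720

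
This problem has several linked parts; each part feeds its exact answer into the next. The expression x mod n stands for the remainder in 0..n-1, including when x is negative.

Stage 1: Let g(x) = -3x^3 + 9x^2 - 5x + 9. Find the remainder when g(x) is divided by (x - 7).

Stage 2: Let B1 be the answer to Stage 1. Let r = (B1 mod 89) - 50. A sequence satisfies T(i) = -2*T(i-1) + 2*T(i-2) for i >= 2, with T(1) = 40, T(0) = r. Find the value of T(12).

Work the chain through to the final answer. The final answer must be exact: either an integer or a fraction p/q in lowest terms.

Stage 1: remainder = value at the root: -3*(7)^3 + 9*(7)^2 - 5*(7)^1 + 9 = (-1029) + (441) + (-35) + (9) = -614; answer -614
Stage 2: B1 = -614; r = -41; T(2) = -2*(40) + 2*(-41) = -162; iterating: T(2)=-162, T(3)=404, T(4)=-1132, T(5)=3072, T(6)=-8408, T(7)=22960, T(8)=-62736, T(9)=171392, T(10)=-468256, T(11)=1279296, T(12)=-3495104; answer -3495104

-3495104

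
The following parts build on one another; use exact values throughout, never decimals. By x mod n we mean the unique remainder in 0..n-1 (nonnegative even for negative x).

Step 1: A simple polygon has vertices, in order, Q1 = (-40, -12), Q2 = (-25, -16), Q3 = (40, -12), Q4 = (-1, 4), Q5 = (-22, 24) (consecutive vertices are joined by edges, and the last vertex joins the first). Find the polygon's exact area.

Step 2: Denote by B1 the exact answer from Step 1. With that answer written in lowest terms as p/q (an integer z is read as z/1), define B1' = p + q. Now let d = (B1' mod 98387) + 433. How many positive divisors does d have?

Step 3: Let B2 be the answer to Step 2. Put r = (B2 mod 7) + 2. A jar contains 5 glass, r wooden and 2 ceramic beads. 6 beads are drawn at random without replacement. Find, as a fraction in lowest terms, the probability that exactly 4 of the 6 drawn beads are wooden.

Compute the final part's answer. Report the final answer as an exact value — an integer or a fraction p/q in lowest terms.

Step 1: cross terms: (-40*-16 - -25*-12)=340, (-25*-12 - 40*-16)=940, (40*4 - -1*-12)=148, (-1*24 - -22*4)=64, (-22*-12 - -40*24)=1224; twice the area = |2716| = 2716; area = 1358; answer 1358
Step 2: B1 = 1358; threaded value p + q = 1359; d = 1792; 1792 = 2^8 * 7; number of divisors = (8+1) * (1+1) = 18; answer 18
Step 3: B2 = 18; r = 6; total draws C(13,6) = 1716; favorable C(6,4)*C(7,2) = 315; P = 105/572; answer 105/572

105/572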